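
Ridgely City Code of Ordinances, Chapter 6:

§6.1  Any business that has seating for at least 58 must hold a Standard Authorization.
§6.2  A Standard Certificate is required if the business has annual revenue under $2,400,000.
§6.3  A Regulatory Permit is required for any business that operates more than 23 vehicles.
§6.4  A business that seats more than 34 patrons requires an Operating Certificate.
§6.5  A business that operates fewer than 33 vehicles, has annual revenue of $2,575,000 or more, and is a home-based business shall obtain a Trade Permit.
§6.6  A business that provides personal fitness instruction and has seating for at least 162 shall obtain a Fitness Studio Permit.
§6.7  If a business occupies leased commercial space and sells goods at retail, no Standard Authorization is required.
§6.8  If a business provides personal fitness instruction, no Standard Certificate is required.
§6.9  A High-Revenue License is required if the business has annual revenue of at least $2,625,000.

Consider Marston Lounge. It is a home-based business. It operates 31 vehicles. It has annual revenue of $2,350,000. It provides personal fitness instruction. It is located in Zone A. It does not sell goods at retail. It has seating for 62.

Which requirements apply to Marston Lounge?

§6.1 seating 62 ≥ 58 → Standard Authorization required.
§6.2 revenue $2,350,000 < $2,400,000 → Standard Certificate required.
§6.3 vehicles 31 > 23 → Regulatory Permit required.
§6.4 seating 62 > 34 → Operating Certificate required.
§6.5 vehicles 31 < 33; revenue $2,350,000 < $2,575,000; is a home-based business → Trade Permit not required.
§6.6 provides personal fitness instruction; seating 62 < 162 → Fitness Studio Permit not required.
§6.7 is a home-based business (not: occupies leased commercial space); does not sell goods at retail → Standard Authorization exemption does not apply.
§6.8 provides personal fitness instruction → exempt from Standard Certificate.
§6.9 revenue $2,350,000 < $2,625,000 → High-Revenue License not required.

Operating Certificate, Regulatory Permit, Standard Authorization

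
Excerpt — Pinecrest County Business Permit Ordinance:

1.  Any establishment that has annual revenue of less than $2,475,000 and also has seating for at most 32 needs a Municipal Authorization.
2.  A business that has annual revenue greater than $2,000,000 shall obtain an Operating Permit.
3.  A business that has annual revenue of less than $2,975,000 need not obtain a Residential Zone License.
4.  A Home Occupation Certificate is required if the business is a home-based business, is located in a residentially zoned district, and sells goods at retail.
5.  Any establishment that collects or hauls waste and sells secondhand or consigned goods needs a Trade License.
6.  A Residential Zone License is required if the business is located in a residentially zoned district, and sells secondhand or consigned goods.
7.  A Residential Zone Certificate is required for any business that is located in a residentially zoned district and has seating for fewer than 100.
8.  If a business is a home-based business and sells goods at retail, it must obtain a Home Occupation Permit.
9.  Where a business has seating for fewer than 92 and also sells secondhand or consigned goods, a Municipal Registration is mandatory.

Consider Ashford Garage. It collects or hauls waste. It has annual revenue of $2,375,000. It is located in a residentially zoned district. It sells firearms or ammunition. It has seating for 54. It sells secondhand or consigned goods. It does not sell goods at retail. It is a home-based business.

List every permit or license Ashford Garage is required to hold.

Municipal Registration, Operating Permit, Residential Zone Certificate, Trade License

1. revenue $2,375,000 < $2,475,000; seating 54 > 32 → Municipal Authorization not required.
2. revenue $2,375,000 > $2,000,000 → Operating Permit required.
3. revenue $2,375,000 < $2,975,000 → exempt from Residential Zone License.
4. is a home-based business; is located in a residentially zoned district; does not sell goods at retail → Home Occupation Certificate not required.
5. collects or hauls waste; sells secondhand or consigned goods → Trade License required.
6. is located in a residentially zoned district; sells secondhand or consigned goods → Residential Zone License required.
7. is located in a residentially zoned district; seating 54 < 100 → Residential Zone Certificate required.
8. is a home-based business; does not sell goods at retail → Home Occupation Permit not required.
9. seating 54 < 92; sells secondhand or consigned goods → Municipal Registration required.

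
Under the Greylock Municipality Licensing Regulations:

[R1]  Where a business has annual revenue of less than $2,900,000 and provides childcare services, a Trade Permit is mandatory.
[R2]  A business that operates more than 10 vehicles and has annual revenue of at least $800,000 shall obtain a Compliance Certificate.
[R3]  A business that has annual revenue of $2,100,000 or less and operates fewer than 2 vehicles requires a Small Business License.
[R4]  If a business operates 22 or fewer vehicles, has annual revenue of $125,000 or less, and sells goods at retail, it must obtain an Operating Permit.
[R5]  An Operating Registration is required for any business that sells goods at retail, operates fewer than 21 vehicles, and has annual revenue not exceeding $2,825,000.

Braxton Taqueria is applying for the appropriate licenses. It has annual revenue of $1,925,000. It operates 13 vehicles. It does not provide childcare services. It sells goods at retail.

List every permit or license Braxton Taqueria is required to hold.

[R1] revenue $1,925,000 < $2,900,000; does not provide childcare services → Trade Permit not required.
[R2] vehicles 13 > 10; revenue $1,925,000 ≥ $800,000 → Compliance Certificate required.
[R3] revenue $1,925,000 ≤ $2,100,000; vehicles 13 ≥ 2 → Small Business License not required.
[R4] vehicles 13 ≤ 22; revenue $1,925,000 > $125,000; sells goods at retail → Operating Permit not required.
[R5] sells goods at retail; vehicles 13 < 21; revenue $1,925,000 ≤ $2,825,000 → Operating Registration required.

Compliance Certificate, Operating Registration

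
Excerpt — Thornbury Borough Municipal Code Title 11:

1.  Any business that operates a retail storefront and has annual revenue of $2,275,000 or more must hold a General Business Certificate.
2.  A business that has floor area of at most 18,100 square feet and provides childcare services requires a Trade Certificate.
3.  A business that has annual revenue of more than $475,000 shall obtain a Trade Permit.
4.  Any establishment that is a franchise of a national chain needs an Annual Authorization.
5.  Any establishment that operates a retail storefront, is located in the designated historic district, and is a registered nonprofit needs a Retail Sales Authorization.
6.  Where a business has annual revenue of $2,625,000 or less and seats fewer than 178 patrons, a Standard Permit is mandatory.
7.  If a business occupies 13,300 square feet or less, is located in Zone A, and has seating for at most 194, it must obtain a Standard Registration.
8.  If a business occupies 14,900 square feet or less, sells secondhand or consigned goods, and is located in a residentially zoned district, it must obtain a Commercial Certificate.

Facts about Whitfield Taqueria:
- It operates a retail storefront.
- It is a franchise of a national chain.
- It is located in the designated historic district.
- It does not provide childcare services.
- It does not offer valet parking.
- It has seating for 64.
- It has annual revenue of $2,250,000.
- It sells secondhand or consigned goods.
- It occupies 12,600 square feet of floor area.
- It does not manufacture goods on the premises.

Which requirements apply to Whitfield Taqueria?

1. operates a retail storefront; revenue $2,250,000 < $2,275,000 → General Business Certificate not required.
2. floor area 12,600 square feet ≤ 18,100 square feet; does not provide childcare services → Trade Certificate not required.
3. revenue $2,250,000 > $475,000 → Trade Permit required.
4. is a franchise of a national chain → Annual Authorization required.
5. operates a retail storefront; is located in the designated historic district; is a franchise of a national chain (not: is a registered nonprofit) → Retail Sales Authorization not required.
6. revenue $2,250,000 ≤ $2,625,000; seating 64 < 178 → Standard Permit required.
7. floor area 12,600 square feet ≤ 13,300 square feet; is located in the designated historic district (not: is located in Zone A); seating 64 ≤ 194 → Standard Registration not required.
8. floor area 12,600 square feet ≤ 14,900 square feet; sells secondhand or consigned goods; is located in the designated historic district (not: is located in a residentially zoned district) → Commercial Certificate not required.

Annual Authorization, Standard Permit, Trade Permit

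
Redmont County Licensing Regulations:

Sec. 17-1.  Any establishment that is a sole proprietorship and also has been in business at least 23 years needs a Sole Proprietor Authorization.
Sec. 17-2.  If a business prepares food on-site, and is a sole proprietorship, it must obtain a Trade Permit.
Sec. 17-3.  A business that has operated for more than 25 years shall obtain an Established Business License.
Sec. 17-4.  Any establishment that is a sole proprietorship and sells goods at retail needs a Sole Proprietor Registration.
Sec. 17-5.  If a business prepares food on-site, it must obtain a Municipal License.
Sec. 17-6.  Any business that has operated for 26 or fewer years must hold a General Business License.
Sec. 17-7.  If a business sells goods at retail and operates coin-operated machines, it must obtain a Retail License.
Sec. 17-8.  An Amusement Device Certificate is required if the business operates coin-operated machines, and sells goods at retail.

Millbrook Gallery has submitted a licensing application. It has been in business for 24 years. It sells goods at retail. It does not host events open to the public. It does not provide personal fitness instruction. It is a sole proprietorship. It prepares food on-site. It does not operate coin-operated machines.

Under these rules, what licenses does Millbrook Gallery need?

Sec. 17-1. is a sole proprietorship; years in business 24 ≥ 23 → Sole Proprietor Authorization required.
Sec. 17-2. prepares food on-site; is a sole proprietorship → Trade Permit required.
Sec. 17-3. years in business 24 ≤ 25 → Established Business License not required.
Sec. 17-4. is a sole proprietorship; sells goods at retail → Sole Proprietor Registration required.
Sec. 17-5. prepares food on-site → Municipal License required.
Sec. 17-6. years in business 24 ≤ 26 → General Business License required.
Sec. 17-7. sells goods at retail; does not operate coin-operated machines → Retail License not required.
Sec. 17-8. does not operate coin-operated machines; sells goods at retail → Amusement Device Certificate not required.

General Business License, Municipal License, Sole Proprietor Authorization, Sole Proprietor Registration, Trade Permit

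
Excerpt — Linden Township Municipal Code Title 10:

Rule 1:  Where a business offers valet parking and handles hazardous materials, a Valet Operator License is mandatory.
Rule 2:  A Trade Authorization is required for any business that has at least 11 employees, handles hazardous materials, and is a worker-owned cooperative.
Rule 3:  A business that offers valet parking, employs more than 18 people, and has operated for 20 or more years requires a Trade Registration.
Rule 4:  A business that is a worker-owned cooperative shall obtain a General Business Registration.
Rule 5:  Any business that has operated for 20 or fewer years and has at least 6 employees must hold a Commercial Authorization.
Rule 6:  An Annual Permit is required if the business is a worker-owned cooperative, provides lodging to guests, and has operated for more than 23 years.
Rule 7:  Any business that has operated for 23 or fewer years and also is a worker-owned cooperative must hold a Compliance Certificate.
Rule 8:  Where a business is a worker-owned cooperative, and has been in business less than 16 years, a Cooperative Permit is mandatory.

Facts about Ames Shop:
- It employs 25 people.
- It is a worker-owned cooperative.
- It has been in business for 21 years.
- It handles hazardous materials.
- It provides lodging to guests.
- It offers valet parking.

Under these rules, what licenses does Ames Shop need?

Rule 1: offers valet parking; handles hazardous materials → Valet Operator License required.
Rule 2: employees 25 ≥ 11; handles hazardous materials; is a worker-owned cooperative → Trade Authorization required.
Rule 3: offers valet parking; employees 25 > 18; years in business 21 ≥ 20 → Trade Registration required.
Rule 4: is a worker-owned cooperative → General Business Registration required.
Rule 5: years in business 21 > 20; employees 25 ≥ 6 → Commercial Authorization not required.
Rule 6: is a worker-owned cooperative; provides lodging to guests; years in business 21 ≤ 23 → Annual Permit not required.
Rule 7: years in business 21 ≤ 23; is a worker-owned cooperative → Compliance Certificate required.
Rule 8: is a worker-owned cooperative; years in business 21 ≥ 16 → Cooperative Permit not required.

Compliance Certificate, General Business Registration, Trade Authorization, Trade Registration, Valet Operator License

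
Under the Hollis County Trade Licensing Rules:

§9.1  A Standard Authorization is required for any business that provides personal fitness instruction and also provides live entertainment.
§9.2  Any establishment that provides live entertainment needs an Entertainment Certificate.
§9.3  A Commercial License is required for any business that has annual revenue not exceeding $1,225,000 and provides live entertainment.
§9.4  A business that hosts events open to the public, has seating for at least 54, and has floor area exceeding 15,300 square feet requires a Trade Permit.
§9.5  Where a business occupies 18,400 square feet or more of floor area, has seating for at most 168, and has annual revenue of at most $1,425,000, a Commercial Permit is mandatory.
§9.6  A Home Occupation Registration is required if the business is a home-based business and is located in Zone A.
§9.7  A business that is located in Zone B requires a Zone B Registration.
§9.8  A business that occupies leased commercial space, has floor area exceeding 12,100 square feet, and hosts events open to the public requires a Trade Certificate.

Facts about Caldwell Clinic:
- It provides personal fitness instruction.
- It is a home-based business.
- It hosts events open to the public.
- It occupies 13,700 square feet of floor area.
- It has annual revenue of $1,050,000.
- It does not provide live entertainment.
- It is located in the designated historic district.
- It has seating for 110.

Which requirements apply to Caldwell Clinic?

None

§9.1 provides personal fitness instruction; does not provide live entertainment → Standard Authorization not required.
§9.2 does not provide live entertainment → Entertainment Certificate not required.
§9.3 revenue $1,050,000 ≤ $1,225,000; does not provide live entertainment → Commercial License not required.
§9.4 hosts events open to the public; seating 110 ≥ 54; floor area 13,700 square feet ≤ 15,300 square feet → Trade Permit not required.
§9.5 floor area 13,700 square feet < 18,400 square feet; seating 110 ≤ 168; revenue $1,050,000 ≤ $1,425,000 → Commercial Permit not required.
§9.6 is a home-based business; is located in the designated historic district (not: is located in Zone A) → Home Occupation Registration not required.
§9.7 is located in the designated historic district (not: is located in Zone B) → Zone B Registration not required.
§9.8 is a home-based business (not: occupies leased commercial space); floor area 13,700 square feet > 12,100 square feet; hosts events open to the public → Trade Certificate not required.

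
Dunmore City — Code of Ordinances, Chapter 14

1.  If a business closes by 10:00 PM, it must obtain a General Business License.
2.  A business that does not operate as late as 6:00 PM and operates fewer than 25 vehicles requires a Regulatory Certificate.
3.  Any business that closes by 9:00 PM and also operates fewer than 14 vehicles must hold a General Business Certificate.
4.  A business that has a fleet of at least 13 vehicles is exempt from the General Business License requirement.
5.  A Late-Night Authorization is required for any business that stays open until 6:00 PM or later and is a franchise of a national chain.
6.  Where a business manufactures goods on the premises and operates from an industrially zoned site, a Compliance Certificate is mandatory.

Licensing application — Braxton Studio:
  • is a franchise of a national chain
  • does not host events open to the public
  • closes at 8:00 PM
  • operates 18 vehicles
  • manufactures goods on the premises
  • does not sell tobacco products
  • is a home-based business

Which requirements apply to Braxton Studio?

Late-Night Authorization

1. closes 8:00 PM, at/before 10:00 PM → General Business License required.
2. closes 8:00 PM, after 6:00 PM; vehicles 18 < 25 → Regulatory Certificate not required.
3. closes 8:00 PM, at/before 9:00 PM; vehicles 18 ≥ 14 → General Business Certificate not required.
4. vehicles 18 ≥ 13 → exempt from General Business License.
5. closes 8:00 PM, after 6:00 PM; is a franchise of a national chain → Late-Night Authorization required.
6. manufactures goods on the premises; is a home-based business (not: operates from an industrially zoned site) → Compliance Certificate not required.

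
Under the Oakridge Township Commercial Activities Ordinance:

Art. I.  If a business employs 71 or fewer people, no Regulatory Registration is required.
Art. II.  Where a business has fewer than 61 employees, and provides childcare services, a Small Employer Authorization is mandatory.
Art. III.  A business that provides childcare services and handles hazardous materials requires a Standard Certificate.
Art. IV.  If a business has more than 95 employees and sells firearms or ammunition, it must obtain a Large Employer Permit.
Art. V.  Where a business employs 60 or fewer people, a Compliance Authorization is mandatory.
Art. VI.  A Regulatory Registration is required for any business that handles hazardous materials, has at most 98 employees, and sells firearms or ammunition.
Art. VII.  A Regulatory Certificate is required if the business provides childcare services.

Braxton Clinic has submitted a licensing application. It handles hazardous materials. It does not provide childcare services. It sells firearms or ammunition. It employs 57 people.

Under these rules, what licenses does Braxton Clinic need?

Compliance Authorization

Art. I. employees 57 ≤ 71 → exempt from Regulatory Registration.
Art. II. employees 57 < 61; does not provide childcare services → Small Employer Authorization not required.
Art. III. does not provide childcare services; handles hazardous materials → Standard Certificate not required.
Art. IV. employees 57 ≤ 95; sells firearms or ammunition → Large Employer Permit not required.
Art. V. employees 57 ≤ 60 → Compliance Authorization required.
Art. VI. handles hazardous materials; employees 57 ≤ 98; sells firearms or ammunition → Regulatory Registration required.
Art. VII. does not provide childcare services → Regulatory Certificate not required.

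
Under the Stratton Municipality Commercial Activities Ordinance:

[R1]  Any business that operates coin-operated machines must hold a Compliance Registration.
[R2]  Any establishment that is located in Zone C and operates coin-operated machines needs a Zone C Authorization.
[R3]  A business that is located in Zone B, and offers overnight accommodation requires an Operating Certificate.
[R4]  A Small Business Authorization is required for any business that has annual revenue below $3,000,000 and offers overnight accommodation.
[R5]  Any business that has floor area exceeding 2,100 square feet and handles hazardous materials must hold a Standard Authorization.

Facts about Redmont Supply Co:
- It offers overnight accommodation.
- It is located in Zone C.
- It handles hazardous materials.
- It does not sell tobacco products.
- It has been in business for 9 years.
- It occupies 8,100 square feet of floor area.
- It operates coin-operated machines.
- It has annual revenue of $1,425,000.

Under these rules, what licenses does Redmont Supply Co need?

[R1] operates coin-operated machines → Compliance Registration required.
[R2] is located in Zone C; operates coin-operated machines → Zone C Authorization required.
[R3] is located in Zone C (not: is located in Zone B); offers overnight accommodation → Operating Certificate not required.
[R4] revenue $1,425,000 < $3,000,000; offers overnight accommodation → Small Business Authorization required.
[R5] floor area 8,100 square feet > 2,100 square feet; handles hazardous materials → Standard Authorization required.

Compliance Registration, Small Business Authorization, Standard Authorization, Zone C Authorization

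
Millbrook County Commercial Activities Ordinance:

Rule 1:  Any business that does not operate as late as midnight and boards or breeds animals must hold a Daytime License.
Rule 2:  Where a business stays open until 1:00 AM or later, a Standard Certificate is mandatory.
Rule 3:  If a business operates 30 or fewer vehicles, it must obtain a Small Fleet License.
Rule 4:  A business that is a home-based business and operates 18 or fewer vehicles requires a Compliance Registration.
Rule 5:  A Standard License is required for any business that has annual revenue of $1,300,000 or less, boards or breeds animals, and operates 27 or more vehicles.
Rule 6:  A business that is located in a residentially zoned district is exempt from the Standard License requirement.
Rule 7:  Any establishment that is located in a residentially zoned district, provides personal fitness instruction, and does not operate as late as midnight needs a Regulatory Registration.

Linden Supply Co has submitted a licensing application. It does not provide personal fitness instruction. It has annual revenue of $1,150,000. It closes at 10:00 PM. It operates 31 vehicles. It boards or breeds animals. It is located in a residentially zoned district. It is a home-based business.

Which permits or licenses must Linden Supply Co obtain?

Rule 1: closes 10:00 PM, at/before midnight; boards or breeds animals → Daytime License required.
Rule 2: closes 10:00 PM, at/before 1:00 AM → Standard Certificate not required.
Rule 3: vehicles 31 > 30 → Small Fleet License not required.
Rule 4: is a home-based business; vehicles 31 > 18 → Compliance Registration not required.
Rule 5: revenue $1,150,000 ≤ $1,300,000; boards or breeds animals; vehicles 31 ≥ 27 → Standard License required.
Rule 6: is located in a residentially zoned district → exempt from Standard License.
Rule 7: is located in a residentially zoned district; does not provide personal fitness instruction; closes 10:00 PM, at/before midnight → Regulatory Registration not required.

Daytime License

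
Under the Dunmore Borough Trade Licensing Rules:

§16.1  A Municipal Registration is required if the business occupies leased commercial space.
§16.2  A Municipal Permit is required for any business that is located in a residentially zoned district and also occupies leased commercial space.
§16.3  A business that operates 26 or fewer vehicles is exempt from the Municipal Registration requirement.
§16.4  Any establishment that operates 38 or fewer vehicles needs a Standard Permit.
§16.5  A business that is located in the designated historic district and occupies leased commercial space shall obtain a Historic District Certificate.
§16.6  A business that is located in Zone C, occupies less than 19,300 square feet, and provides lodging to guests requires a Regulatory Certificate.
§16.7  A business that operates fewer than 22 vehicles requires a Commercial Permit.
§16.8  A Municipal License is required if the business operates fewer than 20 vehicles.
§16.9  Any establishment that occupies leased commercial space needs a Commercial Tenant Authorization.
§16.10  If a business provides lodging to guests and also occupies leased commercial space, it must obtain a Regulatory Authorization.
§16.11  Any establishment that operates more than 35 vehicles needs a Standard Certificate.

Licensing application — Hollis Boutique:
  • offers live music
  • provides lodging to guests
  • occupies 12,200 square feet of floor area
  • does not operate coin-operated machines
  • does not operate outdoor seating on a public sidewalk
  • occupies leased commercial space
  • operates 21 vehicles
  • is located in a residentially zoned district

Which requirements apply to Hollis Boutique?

Commercial Permit, Commercial Tenant Authorization, Municipal Permit, Regulatory Authorization, Standard Permit

§16.1 occupies leased commercial space → Municipal Registration required.
§16.2 is located in a residentially zoned district; occupies leased commercial space → Municipal Permit required.
§16.3 vehicles 21 ≤ 26 → exempt from Municipal Registration.
§16.4 vehicles 21 ≤ 38 → Standard Permit required.
§16.5 is located in a residentially zoned district (not: is located in the designated historic district); occupies leased commercial space → Historic District Certificate not required.
§16.6 is located in a residentially zoned district (not: is located in Zone C); floor area 12,200 square feet < 19,300 square feet; provides lodging to guests → Regulatory Certificate not required.
§16.7 vehicles 21 < 22 → Commercial Permit required.
§16.8 vehicles 21 ≥ 20 → Municipal License not required.
§16.9 occupies leased commercial space → Commercial Tenant Authorization required.
§16.10 provides lodging to guests; occupies leased commercial space → Regulatory Authorization required.
§16.11 vehicles 21 ≤ 35 → Standard Certificate not required.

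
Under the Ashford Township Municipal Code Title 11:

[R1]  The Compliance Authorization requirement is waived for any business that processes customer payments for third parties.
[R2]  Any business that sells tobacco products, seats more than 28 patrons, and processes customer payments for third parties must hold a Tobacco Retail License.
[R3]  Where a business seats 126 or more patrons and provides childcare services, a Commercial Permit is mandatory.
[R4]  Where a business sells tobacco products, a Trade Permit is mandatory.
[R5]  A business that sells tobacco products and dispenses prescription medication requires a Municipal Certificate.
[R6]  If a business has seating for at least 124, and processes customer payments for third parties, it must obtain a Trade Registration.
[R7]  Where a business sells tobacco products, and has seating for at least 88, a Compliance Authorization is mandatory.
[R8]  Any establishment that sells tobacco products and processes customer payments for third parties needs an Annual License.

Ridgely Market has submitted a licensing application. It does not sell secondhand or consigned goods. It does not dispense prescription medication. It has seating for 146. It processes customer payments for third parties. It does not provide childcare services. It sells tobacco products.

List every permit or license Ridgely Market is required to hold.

Annual License, Tobacco Retail License, Trade Permit, Trade Registration

[R1] processes customer payments for third parties → exempt from Compliance Authorization.
[R2] sells tobacco products; seating 146 > 28; processes customer payments for third parties → Tobacco Retail License required.
[R3] seating 146 ≥ 126; does not provide childcare services → Commercial Permit not required.
[R4] sells tobacco products → Trade Permit required.
[R5] sells tobacco products; does not dispense prescription medication → Municipal Certificate not required.
[R6] seating 146 ≥ 124; processes customer payments for third parties → Trade Registration required.
[R7] sells tobacco products; seating 146 ≥ 88 → Compliance Authorization required.
[R8] sells tobacco products; processes customer payments for third parties → Annual License required.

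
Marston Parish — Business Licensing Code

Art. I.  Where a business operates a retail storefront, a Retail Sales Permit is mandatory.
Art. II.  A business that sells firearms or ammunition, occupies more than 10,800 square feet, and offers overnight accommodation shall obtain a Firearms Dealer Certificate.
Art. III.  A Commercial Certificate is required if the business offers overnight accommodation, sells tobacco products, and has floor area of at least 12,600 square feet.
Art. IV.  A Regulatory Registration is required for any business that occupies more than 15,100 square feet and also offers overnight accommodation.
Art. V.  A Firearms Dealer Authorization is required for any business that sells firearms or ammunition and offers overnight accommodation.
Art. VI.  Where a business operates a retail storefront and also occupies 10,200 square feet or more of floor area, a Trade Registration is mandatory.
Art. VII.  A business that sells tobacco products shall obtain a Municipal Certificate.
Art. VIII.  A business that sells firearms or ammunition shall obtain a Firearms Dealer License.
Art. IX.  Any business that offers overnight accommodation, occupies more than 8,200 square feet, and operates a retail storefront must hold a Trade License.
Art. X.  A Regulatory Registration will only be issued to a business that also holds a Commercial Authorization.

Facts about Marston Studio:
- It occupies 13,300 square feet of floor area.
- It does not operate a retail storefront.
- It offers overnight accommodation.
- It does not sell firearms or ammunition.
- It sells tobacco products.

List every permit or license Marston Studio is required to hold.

Art. I. does not operate a retail storefront → Retail Sales Permit not required.
Art. II. does not sell firearms or ammunition; floor area 13,300 square feet > 10,800 square feet; offers overnight accommodation → Firearms Dealer Certificate not required.
Art. III. offers overnight accommodation; sells tobacco products; floor area 13,300 square feet ≥ 12,600 square feet → Commercial Certificate required.
Art. IV. floor area 13,300 square feet ≤ 15,100 square feet; offers overnight accommodation → Regulatory Registration not required.
Art. V. does not sell firearms or ammunition; offers overnight accommodation → Firearms Dealer Authorization not required.
Art. VI. does not operate a retail storefront; floor area 13,300 square feet ≥ 10,200 square feet → Trade Registration not required.
Art. VII. sells tobacco products → Municipal Certificate required.
Art. VIII. does not sell firearms or ammunition → Firearms Dealer License not required.
Art. IX. offers overnight accommodation; floor area 13,300 square feet > 8,200 square feet; does not operate a retail storefront → Trade License not required.
Art. X. Regulatory Registration is not required → no effect.

Commercial Certificate, Municipal Certificate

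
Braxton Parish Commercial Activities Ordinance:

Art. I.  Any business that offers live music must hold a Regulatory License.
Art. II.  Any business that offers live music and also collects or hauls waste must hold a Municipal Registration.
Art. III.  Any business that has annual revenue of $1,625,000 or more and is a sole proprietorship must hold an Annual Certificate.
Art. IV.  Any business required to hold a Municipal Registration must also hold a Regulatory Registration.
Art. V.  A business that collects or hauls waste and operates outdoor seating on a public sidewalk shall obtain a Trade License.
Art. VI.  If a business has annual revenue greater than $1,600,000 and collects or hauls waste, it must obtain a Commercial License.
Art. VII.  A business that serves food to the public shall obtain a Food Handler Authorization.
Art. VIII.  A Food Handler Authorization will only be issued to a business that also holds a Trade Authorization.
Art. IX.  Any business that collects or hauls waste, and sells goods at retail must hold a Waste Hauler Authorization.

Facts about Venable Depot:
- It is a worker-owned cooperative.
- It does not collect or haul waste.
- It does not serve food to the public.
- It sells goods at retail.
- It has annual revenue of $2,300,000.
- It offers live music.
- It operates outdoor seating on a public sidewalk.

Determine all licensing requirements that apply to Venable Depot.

Regulatory License

Art. I. offers live music → Regulatory License required.
Art. II. offers live music; does not collect or haul waste → Municipal Registration not required.
Art. III. revenue $2,300,000 ≥ $1,625,000; is a worker-owned cooperative (not: is a sole proprietorship) → Annual Certificate not required.
Art. IV. Municipal Registration is not required → no effect.
Art. V. does not collect or haul waste; operates outdoor seating on a public sidewalk → Trade License not required.
Art. VI. revenue $2,300,000 > $1,600,000; does not collect or haul waste → Commercial License not required.
Art. VII. does not serve food to the public → Food Handler Authorization not required.
Art. VIII. Food Handler Authorization is not required → no effect.
Art. IX. does not collect or haul waste; sells goods at retail → Waste Hauler Authorization not required.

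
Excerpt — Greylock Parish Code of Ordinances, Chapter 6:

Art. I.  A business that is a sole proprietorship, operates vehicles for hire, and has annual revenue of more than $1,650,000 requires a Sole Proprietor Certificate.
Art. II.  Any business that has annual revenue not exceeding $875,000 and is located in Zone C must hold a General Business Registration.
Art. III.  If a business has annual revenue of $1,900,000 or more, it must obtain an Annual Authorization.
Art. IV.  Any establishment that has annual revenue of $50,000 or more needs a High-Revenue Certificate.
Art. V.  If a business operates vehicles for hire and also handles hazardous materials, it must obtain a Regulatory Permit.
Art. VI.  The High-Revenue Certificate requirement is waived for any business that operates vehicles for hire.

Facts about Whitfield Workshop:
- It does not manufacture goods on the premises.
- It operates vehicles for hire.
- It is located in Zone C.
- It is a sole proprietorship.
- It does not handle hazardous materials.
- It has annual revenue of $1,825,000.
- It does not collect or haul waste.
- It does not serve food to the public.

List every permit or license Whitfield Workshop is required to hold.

Sole Proprietor Certificate

Art. I. is a sole proprietorship; operates vehicles for hire; revenue $1,825,000 > $1,650,000 → Sole Proprietor Certificate required.
Art. II. revenue $1,825,000 > $875,000; is located in Zone C → General Business Registration not required.
Art. III. revenue $1,825,000 < $1,900,000 → Annual Authorization not required.
Art. IV. revenue $1,825,000 ≥ $50,000 → High-Revenue Certificate required.
Art. V. operates vehicles for hire; does not handle hazardous materials → Regulatory Permit not required.
Art. VI. operates vehicles for hire → exempt from High-Revenue Certificate.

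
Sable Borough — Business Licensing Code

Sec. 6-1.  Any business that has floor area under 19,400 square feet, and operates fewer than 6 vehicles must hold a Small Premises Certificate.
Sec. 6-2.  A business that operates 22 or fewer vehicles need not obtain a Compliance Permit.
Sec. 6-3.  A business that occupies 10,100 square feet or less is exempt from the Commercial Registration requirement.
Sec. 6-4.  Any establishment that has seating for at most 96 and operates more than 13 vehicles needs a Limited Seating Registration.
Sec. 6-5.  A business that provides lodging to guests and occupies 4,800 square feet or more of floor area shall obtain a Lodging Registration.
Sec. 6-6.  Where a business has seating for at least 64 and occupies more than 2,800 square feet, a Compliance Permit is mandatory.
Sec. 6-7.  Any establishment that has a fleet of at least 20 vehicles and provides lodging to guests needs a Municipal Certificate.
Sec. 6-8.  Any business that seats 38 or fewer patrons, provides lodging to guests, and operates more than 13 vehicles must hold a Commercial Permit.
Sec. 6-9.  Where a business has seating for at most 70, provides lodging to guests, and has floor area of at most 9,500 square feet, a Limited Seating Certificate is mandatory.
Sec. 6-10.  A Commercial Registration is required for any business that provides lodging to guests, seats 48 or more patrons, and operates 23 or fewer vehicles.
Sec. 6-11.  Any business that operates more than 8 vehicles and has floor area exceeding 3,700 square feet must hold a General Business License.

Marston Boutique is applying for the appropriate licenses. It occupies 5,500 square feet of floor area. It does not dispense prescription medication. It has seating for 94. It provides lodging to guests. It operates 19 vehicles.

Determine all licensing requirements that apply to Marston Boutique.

General Business License, Limited Seating Registration, Lodging Registration

Sec. 6-1. floor area 5,500 square feet < 19,400 square feet; vehicles 19 ≥ 6 → Small Premises Certificate not required.
Sec. 6-2. vehicles 19 ≤ 22 → exempt from Compliance Permit.
Sec. 6-3. floor area 5,500 square feet ≤ 10,100 square feet → exempt from Commercial Registration.
Sec. 6-4. seating 94 ≤ 96; vehicles 19 > 13 → Limited Seating Registration required.
Sec. 6-5. provides lodging to guests; floor area 5,500 square feet ≥ 4,800 square feet → Lodging Registration required.
Sec. 6-6. seating 94 ≥ 64; floor area 5,500 square feet > 2,800 square feet → Compliance Permit required.
Sec. 6-7. vehicles 19 < 20; provides lodging to guests → Municipal Certificate not required.
Sec. 6-8. seating 94 > 38; provides lodging to guests; vehicles 19 > 13 → Commercial Permit not required.
Sec. 6-9. seating 94 > 70; provides lodging to guests; floor area 5,500 square feet ≤ 9,500 square feet → Limited Seating Certificate not required.
Sec. 6-10. provides lodging to guests; seating 94 ≥ 48; vehicles 19 ≤ 23 → Commercial Registration required.
Sec. 6-11. vehicles 19 > 8; floor area 5,500 square feet > 3,700 square feet → General Business License required.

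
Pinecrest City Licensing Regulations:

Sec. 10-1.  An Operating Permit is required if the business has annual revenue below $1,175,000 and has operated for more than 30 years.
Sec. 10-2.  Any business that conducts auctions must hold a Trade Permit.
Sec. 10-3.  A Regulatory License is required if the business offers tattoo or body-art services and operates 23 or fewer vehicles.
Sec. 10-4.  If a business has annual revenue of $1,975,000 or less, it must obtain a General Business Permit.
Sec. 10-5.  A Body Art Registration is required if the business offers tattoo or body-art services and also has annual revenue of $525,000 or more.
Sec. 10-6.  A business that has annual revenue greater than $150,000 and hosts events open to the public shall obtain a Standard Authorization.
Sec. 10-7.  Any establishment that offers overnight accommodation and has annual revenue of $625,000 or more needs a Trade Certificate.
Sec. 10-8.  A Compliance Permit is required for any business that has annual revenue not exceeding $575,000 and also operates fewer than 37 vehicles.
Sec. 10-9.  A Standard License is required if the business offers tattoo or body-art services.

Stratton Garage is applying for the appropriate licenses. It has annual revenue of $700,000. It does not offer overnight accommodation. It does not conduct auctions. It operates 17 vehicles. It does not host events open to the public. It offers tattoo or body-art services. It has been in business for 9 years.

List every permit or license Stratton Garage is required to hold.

Body Art Registration, General Business Permit, Regulatory License, Standard License

Sec. 10-1. revenue $700,000 < $1,175,000; years in business 9 ≤ 30 → Operating Permit not required.
Sec. 10-2. does not conduct auctions → Trade Permit not required.
Sec. 10-3. offers tattoo or body-art services; vehicles 17 ≤ 23 → Regulatory License required.
Sec. 10-4. revenue $700,000 ≤ $1,975,000 → General Business Permit required.
Sec. 10-5. offers tattoo or body-art services; revenue $700,000 ≥ $525,000 → Body Art Registration required.
Sec. 10-6. revenue $700,000 > $150,000; does not host events open to the public → Standard Authorization not required.
Sec. 10-7. does not offer overnight accommodation; revenue $700,000 ≥ $625,000 → Trade Certificate not required.
Sec. 10-8. revenue $700,000 > $575,000; vehicles 17 < 37 → Compliance Permit not required.
Sec. 10-9. offers tattoo or body-art services → Standard License required.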